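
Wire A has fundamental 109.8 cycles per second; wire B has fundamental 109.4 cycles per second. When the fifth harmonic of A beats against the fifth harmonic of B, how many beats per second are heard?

Fifth harmonic of the first: 5·109.8 = 549.0 Hz.
Fifth harmonic of the second: 5·109.4 = 547.0 Hz.
f_beat = |549.0 − 547.0| = 2.0 Hz.

2.0 Hz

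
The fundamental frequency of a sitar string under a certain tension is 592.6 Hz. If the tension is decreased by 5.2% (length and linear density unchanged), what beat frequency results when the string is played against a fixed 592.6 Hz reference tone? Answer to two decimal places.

For a string, f ∝ √T, so the new frequency is 592.6·√0.948 = 576.9867 Hz.
f_beat = |576.9867 − 592.6| = 15.61 Hz.

15.61 Hz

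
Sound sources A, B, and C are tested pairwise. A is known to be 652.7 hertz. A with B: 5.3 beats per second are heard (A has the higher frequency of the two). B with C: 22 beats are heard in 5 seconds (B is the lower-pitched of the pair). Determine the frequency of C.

B is below A, so f_B = 652.7 − 5.3 = 647.4 Hz.
B–C: Beat frequency = 22/5 = 4.4 Hz.
C is above B, so f_C = 647.4 + 4.4 = 651.8 Hz.

651.8 Hz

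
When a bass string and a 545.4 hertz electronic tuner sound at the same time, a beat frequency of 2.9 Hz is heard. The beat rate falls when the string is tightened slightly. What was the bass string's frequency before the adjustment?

|f − 545.4| = 2.9, so the bass string was at either 542.5 Hz or 548.3 Hz.
Increasing tension raises a string's frequency; the adjustment raises the bass string's frequency.
The beat rate fell, so the adjustment moved the bass string toward 545.4 Hz — it must have started below the reference.

542.5 Hz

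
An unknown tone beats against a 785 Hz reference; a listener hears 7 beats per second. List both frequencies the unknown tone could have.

|f − 785| = 7, so f = 785 ± 7.

778 Hz or 792 Hz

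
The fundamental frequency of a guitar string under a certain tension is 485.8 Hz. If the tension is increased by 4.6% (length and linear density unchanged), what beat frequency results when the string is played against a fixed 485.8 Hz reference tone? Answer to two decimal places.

For a string, f ∝ √T, so the new frequency is 485.8·√1.046 = 496.8478 Hz.
f_beat = |496.8478 − 485.8| = 11.05 Hz.

11.05 Hz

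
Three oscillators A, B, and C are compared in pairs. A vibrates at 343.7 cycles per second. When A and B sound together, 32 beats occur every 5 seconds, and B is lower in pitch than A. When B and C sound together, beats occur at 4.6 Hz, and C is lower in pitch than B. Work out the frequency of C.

332.7 Hz

A–B: Beat frequency = 32/5 = 6.4 Hz.
B is below A, so f_B = 343.7 − 6.4 = 337.3 Hz.
C is below B, so f_C = 337.3 − 4.6 = 332.7 Hz.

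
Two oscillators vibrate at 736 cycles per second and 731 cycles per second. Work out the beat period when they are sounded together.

0.200 s

f_beat = |736 − 731| = 5 Hz.
Beat period T = 1 / f_beat = 1 / 5 s.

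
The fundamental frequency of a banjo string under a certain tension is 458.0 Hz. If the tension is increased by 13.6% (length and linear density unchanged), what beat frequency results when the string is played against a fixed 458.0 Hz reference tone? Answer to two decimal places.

For a string, f ∝ √T, so the new frequency is 458.0·√1.136 = 488.1515 Hz.
f_beat = |488.1515 − 458.0| = 30.15 Hz.

30.15 Hz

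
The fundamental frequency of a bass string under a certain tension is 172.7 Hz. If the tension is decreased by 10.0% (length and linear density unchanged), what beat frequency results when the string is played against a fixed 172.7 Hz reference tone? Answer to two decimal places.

For a string, f ∝ √T, so the new frequency is 172.7·√0.900 = 163.8376 Hz.
f_beat = |163.8376 − 172.7| = 8.86 Hz.

8.86 Hz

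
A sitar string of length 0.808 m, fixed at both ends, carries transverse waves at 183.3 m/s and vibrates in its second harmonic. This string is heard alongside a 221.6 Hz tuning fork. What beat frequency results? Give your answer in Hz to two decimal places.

5.26 Hz

For a string fixed at both ends, f_n = n·v/(2L) = 2·183.3/(2·0.808) = 226.8564 Hz.
f_beat = |226.8564 − 221.6| = 5.26 Hz.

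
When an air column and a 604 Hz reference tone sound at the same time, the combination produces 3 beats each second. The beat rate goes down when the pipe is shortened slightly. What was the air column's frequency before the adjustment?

601 Hz

|f − 604| = 3, so the air column was at either 601 Hz or 607 Hz.
A shorter pipe has a higher fundamental; the adjustment raises the air column's frequency.
The beat rate fell, so the adjustment moved the air column toward 604 Hz — it must have started below the reference.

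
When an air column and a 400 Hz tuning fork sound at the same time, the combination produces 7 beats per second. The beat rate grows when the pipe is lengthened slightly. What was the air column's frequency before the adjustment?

393 Hz

|f − 400| = 7, so the air column was at either 393 Hz or 407 Hz.
A longer pipe has a lower fundamental; the adjustment lowers the air column's frequency.
The beat rate rose, so the adjustment moved the air column further from 400 Hz — it was already below the reference.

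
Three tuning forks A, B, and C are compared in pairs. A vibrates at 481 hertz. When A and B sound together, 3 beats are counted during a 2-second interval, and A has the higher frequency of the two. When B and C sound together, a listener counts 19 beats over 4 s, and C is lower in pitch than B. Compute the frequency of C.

474.75 Hz

A–B: Beat frequency = 3/2 = 1.5 Hz.
B is below A, so f_B = 481 − 1.5 = 479.5 Hz.
B–C: Beat frequency = 19/4 = 4.75 Hz.
C is below B, so f_C = 479.5 − 4.75 = 474.75 Hz.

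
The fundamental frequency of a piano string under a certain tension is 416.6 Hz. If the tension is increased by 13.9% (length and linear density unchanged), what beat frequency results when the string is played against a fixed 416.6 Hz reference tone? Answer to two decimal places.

For a string, f ∝ √T, so the new frequency is 416.6·√1.139 = 444.6119 Hz.
f_beat = |444.6119 − 416.6| = 28.01 Hz.

28.01 Hz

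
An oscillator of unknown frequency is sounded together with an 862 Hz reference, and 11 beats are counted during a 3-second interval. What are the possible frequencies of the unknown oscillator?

858.3333 Hz or 865.6667 Hz

Beat frequency = 11/3 = 3.6667 Hz.
|f − 862| = 3.6667, so f = 862 ± 3.6667.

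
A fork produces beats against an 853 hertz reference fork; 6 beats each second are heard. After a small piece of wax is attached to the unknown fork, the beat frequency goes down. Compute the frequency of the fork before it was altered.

|f − 853| = 6, so the fork was at either 847 Hz or 859 Hz.
Loading a fork with wax lowers its frequency; the adjustment lowers the fork's frequency.
The beat rate fell, so the adjustment moved the fork toward 853 Hz — it must have started above the reference.

859 Hz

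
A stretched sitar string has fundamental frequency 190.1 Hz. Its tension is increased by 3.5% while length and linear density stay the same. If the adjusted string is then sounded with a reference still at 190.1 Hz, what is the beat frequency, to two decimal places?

3.30 Hz

For a string, f ∝ √T, so the new frequency is 190.1·√1.035 = 193.3981 Hz.
f_beat = |193.3981 − 190.1| = 3.30 Hz.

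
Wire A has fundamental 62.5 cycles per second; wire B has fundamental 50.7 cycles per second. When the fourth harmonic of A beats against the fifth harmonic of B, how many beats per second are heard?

Fourth harmonic of the first: 4·62.5 = 250.0 Hz.
Fifth harmonic of the second: 5·50.7 = 253.5 Hz.
f_beat = |250.0 − 253.5| = 3.5 Hz.

3.5 Hz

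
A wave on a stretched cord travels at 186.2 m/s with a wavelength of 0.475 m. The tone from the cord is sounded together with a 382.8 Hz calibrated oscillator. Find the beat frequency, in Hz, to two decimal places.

9.20 Hz

Source frequency f = v/λ = 186.2/0.475 = 392.0000 Hz.
f_beat = |392.0000 − 382.8| = 9.20 Hz.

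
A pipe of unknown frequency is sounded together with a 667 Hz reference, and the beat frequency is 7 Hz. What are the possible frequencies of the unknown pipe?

660 Hz or 674 Hz

|f − 667| = 7, so f = 667 ± 7.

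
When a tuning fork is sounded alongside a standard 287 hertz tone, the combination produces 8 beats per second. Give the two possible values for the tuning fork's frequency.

279 Hz or 295 Hz

|f − 287| = 8, so f = 287 ± 8.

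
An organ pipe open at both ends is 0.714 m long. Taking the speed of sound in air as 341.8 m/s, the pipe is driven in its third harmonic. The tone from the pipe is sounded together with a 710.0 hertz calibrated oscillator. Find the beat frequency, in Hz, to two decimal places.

8.07 Hz

Open pipe: f_n = n·v/(2L) = 3·341.8/(2·0.714) = 718.0672 Hz.
f_beat = |718.0672 − 710.0| = 8.07 Hz.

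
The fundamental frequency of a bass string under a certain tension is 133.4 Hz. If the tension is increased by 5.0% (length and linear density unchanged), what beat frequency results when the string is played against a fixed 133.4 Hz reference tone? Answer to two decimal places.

3.29 Hz

For a string, f ∝ √T, so the new frequency is 133.4·√1.050 = 136.6943 Hz.
f_beat = |136.6943 − 133.4| = 3.29 Hz.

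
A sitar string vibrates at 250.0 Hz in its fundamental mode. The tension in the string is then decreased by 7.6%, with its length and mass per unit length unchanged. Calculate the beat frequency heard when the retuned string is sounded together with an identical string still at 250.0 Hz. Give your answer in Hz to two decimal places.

9.69 Hz

For a string, f ∝ √T, so the new frequency is 250.0·√0.924 = 240.3123 Hz.
f_beat = |240.3123 − 250.0| = 9.69 Hz.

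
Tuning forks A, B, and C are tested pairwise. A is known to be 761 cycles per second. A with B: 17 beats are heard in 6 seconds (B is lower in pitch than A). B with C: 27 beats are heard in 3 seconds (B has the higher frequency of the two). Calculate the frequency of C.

749.1667 Hz

A–B: Beat frequency = 17/6 = 2.8333 Hz.
B is below A, so f_B = 761 − 2.8333 = 758.1667 Hz.
B–C: Beat frequency = 27/3 = 9 Hz.
C is below B, so f_C = 758.1667 − 9 = 749.1667 Hz.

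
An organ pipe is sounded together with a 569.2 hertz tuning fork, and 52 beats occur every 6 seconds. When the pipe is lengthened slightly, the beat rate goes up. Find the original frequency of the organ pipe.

Beat frequency = 52/6 = 8.6667 Hz.
|f − 569.2| = 8.6667, so the organ pipe was at either 560.5333 Hz or 577.8667 Hz.
A longer pipe has a lower fundamental; the adjustment lowers the organ pipe's frequency.
The beat rate rose, so the adjustment moved the organ pipe further from 569.2 Hz — it was already below the reference.

560.5333 Hz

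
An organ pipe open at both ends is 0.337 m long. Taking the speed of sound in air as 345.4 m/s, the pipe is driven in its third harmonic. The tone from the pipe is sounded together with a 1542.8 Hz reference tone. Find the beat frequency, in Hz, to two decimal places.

5.41 Hz

Open pipe: f_n = n·v/(2L) = 3·345.4/(2·0.337) = 1537.3887 Hz.
f_beat = |1537.3887 − 1542.8| = 5.41 Hz.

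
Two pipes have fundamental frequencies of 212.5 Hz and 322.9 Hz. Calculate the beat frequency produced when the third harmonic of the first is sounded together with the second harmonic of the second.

Third harmonic of the first: 3·212.5 = 637.5 Hz.
Second harmonic of the second: 2·322.9 = 645.8 Hz.
f_beat = |637.5 − 645.8| = 8.3 Hz.

8.3 Hz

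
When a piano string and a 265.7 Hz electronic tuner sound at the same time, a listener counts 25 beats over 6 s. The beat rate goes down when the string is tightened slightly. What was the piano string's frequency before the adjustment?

Beat frequency = 25/6 = 4.1667 Hz.
|f − 265.7| = 4.1667, so the piano string was at either 261.5333 Hz or 269.8667 Hz.
Increasing tension raises a string's frequency; the adjustment raises the piano string's frequency.
The beat rate fell, so the adjustment moved the piano string toward 265.7 Hz — it must have started below the reference.

261.5333 Hz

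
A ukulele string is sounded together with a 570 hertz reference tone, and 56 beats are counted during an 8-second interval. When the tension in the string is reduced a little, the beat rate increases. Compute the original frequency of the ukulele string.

Beat frequency = 56/8 = 7 Hz.
|f − 570| = 7, so the ukulele string was at either 563 Hz or 577 Hz.
Lower tension means lower frequency; the adjustment lowers the ukulele string's frequency.
The beat rate rose, so the adjustment moved the ukulele string further from 570 Hz — it was already below the reference.

563 Hz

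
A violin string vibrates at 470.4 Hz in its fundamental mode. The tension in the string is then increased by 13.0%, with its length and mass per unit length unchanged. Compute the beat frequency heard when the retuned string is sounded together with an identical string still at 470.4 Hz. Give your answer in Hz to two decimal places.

29.64 Hz

For a string, f ∝ √T, so the new frequency is 470.4·√1.130 = 500.0421 Hz.
f_beat = |500.0421 − 470.4| = 29.64 Hz.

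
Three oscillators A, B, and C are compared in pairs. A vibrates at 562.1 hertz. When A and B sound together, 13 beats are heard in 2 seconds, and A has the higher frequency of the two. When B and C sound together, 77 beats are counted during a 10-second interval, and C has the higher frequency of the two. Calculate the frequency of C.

A–B: Beat frequency = 13/2 = 6.5 Hz.
B is below A, so f_B = 562.1 − 6.5 = 555.6 Hz.
B–C: Beat frequency = 77/10 = 7.7 Hz.
C is above B, so f_C = 555.6 + 7.7 = 563.3 Hz.

563.3 Hz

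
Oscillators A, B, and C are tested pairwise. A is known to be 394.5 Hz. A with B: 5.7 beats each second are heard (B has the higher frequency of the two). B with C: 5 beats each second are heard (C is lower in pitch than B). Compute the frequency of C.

395.2 Hz

B is above A, so f_B = 394.5 + 5.7 = 400.2 Hz.
C is below B, so f_C = 400.2 − 5 = 395.2 Hz.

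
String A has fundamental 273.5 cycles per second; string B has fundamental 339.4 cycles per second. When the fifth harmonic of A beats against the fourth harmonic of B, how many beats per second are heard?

9.9 Hz

Fifth harmonic of the first: 5·273.5 = 1367.5 Hz.
Fourth harmonic of the second: 4·339.4 = 1357.6 Hz.
f_beat = |1367.5 − 1357.6| = 9.9 Hz.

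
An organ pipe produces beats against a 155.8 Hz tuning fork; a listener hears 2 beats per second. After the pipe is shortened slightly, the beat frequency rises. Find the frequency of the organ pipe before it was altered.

157.8 Hz

|f − 155.8| = 2, so the organ pipe was at either 153.8 Hz or 157.8 Hz.
A shorter pipe has a higher fundamental; the adjustment raises the organ pipe's frequency.
The beat rate rose, so the adjustment moved the organ pipe further from 155.8 Hz — it was already above the reference.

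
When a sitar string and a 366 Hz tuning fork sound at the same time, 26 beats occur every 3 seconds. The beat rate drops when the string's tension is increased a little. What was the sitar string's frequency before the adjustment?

357.3333 Hz

Beat frequency = 26/3 = 8.6667 Hz.
|f − 366| = 8.6667, so the sitar string was at either 357.3333 Hz or 374.6667 Hz.
Higher tension means higher frequency; the adjustment raises the sitar string's frequency.
The beat rate fell, so the adjustment moved the sitar string toward 366 Hz — it must have started below the reference.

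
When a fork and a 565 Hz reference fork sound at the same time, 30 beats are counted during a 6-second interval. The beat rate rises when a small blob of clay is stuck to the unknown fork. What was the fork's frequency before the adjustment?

Beat frequency = 30/6 = 5 Hz.
|f − 565| = 5, so the fork was at either 560 Hz or 570 Hz.
Adding mass to a fork lowers its frequency; the adjustment lowers the fork's frequency.
The beat rate rose, so the adjustment moved the fork further from 565 Hz — it was already below the reference.

560 Hz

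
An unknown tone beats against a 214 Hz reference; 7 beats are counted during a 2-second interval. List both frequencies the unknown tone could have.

Beat frequency = 7/2 = 3.5 Hz.
|f − 214| = 3.5, so f = 214 ± 3.5.

210.5 Hz or 217.5 Hz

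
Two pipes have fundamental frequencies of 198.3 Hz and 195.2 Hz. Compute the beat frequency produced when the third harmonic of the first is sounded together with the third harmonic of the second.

Third harmonic of the first: 3·198.3 = 594.9 Hz.
Third harmonic of the second: 3·195.2 = 585.6 Hz.
f_beat = |594.9 − 585.6| = 9.3 Hz.

9.3 Hz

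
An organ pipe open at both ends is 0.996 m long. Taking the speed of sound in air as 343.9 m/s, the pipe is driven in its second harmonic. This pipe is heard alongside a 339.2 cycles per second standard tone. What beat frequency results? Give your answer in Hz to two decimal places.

6.08 Hz

Open pipe: f_n = n·v/(2L) = 2·343.9/(2·0.996) = 345.2811 Hz.
f_beat = |345.2811 − 339.2| = 6.08 Hz.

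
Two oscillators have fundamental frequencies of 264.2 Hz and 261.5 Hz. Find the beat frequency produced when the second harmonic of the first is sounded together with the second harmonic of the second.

Second harmonic of the first: 2·264.2 = 528.4 Hz.
Second harmonic of the second: 2·261.5 = 523.0 Hz.
f_beat = |528.4 − 523.0| = 5.4 Hz.

5.4 Hz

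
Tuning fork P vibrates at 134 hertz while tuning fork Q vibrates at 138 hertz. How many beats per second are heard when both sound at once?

4 Hz

Beats arise from superposition of two nearby frequencies; the beat rate is |f₁ − f₂|.
|134 − 138| = 4 Hz.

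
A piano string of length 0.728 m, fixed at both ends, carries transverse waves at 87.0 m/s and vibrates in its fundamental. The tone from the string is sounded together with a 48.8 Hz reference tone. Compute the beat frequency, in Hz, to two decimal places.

10.95 Hz

For a string fixed at both ends, f_n = n·v/(2L) = 1·87.0/(2·0.728) = 59.7527 Hz.
f_beat = |59.7527 − 48.8| = 10.95 Hz.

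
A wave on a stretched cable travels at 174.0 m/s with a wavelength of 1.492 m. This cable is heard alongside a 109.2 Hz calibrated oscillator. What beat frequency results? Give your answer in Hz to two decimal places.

Source frequency f = v/λ = 174.0/1.492 = 116.6220 Hz.
f_beat = |116.6220 − 109.2| = 7.42 Hz.

7.42 Hz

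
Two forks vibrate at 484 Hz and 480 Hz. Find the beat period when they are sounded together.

f_beat = |484 − 480| = 4 Hz.
Beat period T = 1 / f_beat = 1 / 4 s.

0.250 s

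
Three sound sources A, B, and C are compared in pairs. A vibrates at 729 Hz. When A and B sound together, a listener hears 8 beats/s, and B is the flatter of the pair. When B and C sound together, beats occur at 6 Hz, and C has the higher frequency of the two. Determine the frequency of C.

727 Hz

B is below A, so f_B = 729 − 8 = 721 Hz.
C is above B, so f_C = 721 + 6 = 727 Hz.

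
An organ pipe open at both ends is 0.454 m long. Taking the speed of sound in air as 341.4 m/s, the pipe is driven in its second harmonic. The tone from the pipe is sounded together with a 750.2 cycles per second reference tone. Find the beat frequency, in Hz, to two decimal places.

Open pipe: f_n = n·v/(2L) = 2·341.4/(2·0.454) = 751.9824 Hz.
f_beat = |751.9824 − 750.2| = 1.78 Hz.

1.78 Hz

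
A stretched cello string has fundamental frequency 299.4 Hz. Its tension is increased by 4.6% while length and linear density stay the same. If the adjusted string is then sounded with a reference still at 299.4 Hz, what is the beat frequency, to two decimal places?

6.81 Hz

For a string, f ∝ √T, so the new frequency is 299.4·√1.046 = 306.2088 Hz.
f_beat = |306.2088 − 299.4| = 6.81 Hz.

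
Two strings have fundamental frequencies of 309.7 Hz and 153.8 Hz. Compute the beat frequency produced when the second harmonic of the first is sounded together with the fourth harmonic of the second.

4.2 Hz

Second harmonic of the first: 2·309.7 = 619.4 Hz.
Fourth harmonic of the second: 4·153.8 = 615.2 Hz.
f_beat = |619.4 − 615.2| = 4.2 Hz.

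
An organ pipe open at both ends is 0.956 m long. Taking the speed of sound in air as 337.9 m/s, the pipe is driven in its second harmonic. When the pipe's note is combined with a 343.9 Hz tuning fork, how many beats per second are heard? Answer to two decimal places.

9.55 Hz

Open pipe: f_n = n·v/(2L) = 2·337.9/(2·0.956) = 353.4519 Hz.
f_beat = |353.4519 − 343.9| = 9.55 Hz.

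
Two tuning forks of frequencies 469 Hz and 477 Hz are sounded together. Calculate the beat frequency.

f_beat = |f₁ − f₂|.
|469 − 477| = 8 Hz.

8 Hz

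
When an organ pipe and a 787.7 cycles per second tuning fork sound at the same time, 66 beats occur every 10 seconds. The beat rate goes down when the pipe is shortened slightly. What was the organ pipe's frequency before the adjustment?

781.1 Hz

Beat frequency = 66/10 = 6.6 Hz.
|f − 787.7| = 6.6, so the organ pipe was at either 781.1 Hz or 794.3 Hz.
A shorter pipe has a higher fundamental; the adjustment raises the organ pipe's frequency.
The beat rate fell, so the adjustment moved the organ pipe toward 787.7 Hz — it must have started below the reference.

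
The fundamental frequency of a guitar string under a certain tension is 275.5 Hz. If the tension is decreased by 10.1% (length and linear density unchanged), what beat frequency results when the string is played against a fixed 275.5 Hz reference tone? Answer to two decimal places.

For a string, f ∝ √T, so the new frequency is 275.5·√0.899 = 261.2170 Hz.
f_beat = |261.2170 − 275.5| = 14.28 Hz.

14.28 Hz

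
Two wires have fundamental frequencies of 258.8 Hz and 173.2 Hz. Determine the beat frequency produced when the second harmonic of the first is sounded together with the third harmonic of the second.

Second harmonic of the first: 2·258.8 = 517.6 Hz.
Third harmonic of the second: 3·173.2 = 519.6 Hz.
f_beat = |517.6 − 519.6| = 2.0 Hz.

2.0 Hz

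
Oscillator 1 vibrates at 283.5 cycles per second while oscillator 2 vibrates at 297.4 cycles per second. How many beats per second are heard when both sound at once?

13.9 Hz

f_beat = |f₁ − f₂|.
|283.5 − 297.4| = 13.9 Hz.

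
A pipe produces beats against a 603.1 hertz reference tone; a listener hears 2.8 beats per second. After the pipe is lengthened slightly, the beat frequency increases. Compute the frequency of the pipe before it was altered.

|f − 603.1| = 2.8, so the pipe was at either 600.3 Hz or 605.9 Hz.
A longer pipe has a lower fundamental; the adjustment lowers the pipe's frequency.
The beat rate rose, so the adjustment moved the pipe further from 603.1 Hz — it was already below the reference.

600.3 Hz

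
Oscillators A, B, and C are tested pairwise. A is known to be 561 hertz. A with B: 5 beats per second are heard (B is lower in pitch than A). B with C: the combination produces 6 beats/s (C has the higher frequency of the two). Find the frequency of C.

B is below A, so f_B = 561 − 5 = 556 Hz.
C is above B, so f_C = 556 + 6 = 562 Hz.

562 Hz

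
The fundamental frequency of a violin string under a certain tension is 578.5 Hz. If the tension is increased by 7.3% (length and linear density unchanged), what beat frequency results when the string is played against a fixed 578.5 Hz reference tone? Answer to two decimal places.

20.74 Hz

For a string, f ∝ √T, so the new frequency is 578.5·√1.073 = 599.2434 Hz.
f_beat = |599.2434 − 578.5| = 20.74 Hz.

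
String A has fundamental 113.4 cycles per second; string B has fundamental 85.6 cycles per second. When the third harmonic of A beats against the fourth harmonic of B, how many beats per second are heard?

Third harmonic of the first: 3·113.4 = 340.2 Hz.
Fourth harmonic of the second: 4·85.6 = 342.4 Hz.
f_beat = |340.2 − 342.4| = 2.2 Hz.

2.2 Hz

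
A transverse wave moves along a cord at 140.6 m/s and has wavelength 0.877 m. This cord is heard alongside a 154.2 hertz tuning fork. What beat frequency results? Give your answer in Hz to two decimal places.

6.12 Hz

Source frequency f = v/λ = 140.6/0.877 = 160.3193 Hz.
f_beat = |160.3193 − 154.2| = 6.12 Hz.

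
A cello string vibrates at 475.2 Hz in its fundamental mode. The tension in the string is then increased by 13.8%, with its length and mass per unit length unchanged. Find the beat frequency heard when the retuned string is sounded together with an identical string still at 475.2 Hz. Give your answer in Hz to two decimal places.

For a string, f ∝ √T, so the new frequency is 475.2·√1.138 = 506.9295 Hz.
f_beat = |506.9295 − 475.2| = 31.73 Hz.

31.73 Hz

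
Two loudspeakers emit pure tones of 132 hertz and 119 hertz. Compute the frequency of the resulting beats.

Beats arise from superposition of two nearby frequencies; the beat rate is |f₁ − f₂|.
|132 − 119| = 13 Hz.

13 Hz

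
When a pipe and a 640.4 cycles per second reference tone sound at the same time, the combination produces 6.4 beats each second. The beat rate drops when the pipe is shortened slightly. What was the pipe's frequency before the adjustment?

|f − 640.4| = 6.4, so the pipe was at either 634 Hz or 646.8 Hz.
A shorter pipe has a higher fundamental; the adjustment raises the pipe's frequency.
The beat rate fell, so the adjustment moved the pipe toward 640.4 Hz — it must have started below the reference.

634 Hz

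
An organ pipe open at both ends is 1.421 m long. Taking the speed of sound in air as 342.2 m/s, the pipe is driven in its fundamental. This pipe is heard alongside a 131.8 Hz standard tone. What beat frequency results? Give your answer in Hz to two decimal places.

11.39 Hz

Open pipe: f_n = n·v/(2L) = 1·342.2/(2·1.421) = 120.4082 Hz.
f_beat = |120.4082 − 131.8| = 11.39 Hz.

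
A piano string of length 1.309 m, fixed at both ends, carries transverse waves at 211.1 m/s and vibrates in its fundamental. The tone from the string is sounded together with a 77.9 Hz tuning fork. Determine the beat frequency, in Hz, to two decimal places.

For a string fixed at both ends, f_n = n·v/(2L) = 1·211.1/(2·1.309) = 80.6341 Hz.
f_beat = |80.6341 − 77.9| = 2.73 Hz.

2.73 Hz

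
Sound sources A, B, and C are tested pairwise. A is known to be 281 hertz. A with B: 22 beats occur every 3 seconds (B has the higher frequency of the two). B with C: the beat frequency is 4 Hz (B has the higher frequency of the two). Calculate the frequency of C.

284.3333 Hz

A–B: Beat frequency = 22/3 = 7.3333 Hz.
B is above A, so f_B = 281 + 7.3333 = 288.3333 Hz.
C is below B, so f_C = 288.3333 − 4 = 284.3333 Hz.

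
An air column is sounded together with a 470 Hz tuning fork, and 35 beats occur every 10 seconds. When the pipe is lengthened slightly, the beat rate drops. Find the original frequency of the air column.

Beat frequency = 35/10 = 3.5 Hz.
|f − 470| = 3.5, so the air column was at either 466.5 Hz or 473.5 Hz.
A longer pipe has a lower fundamental; the adjustment lowers the air column's frequency.
The beat rate fell, so the adjustment moved the air column toward 470 Hz — it must have started above the reference.

473.5 Hz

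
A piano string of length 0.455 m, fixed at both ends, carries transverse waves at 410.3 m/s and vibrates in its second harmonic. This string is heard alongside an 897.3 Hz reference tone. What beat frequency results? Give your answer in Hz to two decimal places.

For a string fixed at both ends, f_n = n·v/(2L) = 2·410.3/(2·0.455) = 901.7582 Hz.
f_beat = |901.7582 − 897.3| = 4.46 Hz.

4.46 Hz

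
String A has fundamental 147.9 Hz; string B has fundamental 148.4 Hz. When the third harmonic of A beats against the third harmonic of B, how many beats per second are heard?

Third harmonic of the first: 3·147.9 = 443.7 Hz.
Third harmonic of the second: 3·148.4 = 445.2 Hz.
f_beat = |443.7 − 445.2| = 1.5 Hz.

1.5 Hz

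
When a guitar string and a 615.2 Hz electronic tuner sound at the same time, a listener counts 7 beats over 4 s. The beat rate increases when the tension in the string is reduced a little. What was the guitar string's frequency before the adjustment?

613.45 Hz

Beat frequency = 7/4 = 1.75 Hz.
|f − 615.2| = 1.75, so the guitar string was at either 613.45 Hz or 616.95 Hz.
Lower tension means lower frequency; the adjustment lowers the guitar string's frequency.
The beat rate rose, so the adjustment moved the guitar string further from 615.2 Hz — it was already below the reference.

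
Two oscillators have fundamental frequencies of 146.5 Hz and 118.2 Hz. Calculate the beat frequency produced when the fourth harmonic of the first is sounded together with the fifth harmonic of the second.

5.0 Hz

Fourth harmonic of the first: 4·146.5 = 586.0 Hz.
Fifth harmonic of the second: 5·118.2 = 591.0 Hz.
f_beat = |586.0 − 591.0| = 5.0 Hz.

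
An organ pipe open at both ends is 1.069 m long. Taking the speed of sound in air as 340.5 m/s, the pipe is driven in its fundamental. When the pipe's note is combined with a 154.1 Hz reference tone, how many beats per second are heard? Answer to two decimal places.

Open pipe: f_n = n·v/(2L) = 1·340.5/(2·1.069) = 159.2610 Hz.
f_beat = |159.2610 − 154.1| = 5.16 Hz.

5.16 Hz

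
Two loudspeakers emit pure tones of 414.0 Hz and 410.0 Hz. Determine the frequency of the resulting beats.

Beats arise from superposition of two nearby frequencies; the beat rate is |f₁ − f₂|.
|414.0 − 410.0| = 4 Hz.

4 Hz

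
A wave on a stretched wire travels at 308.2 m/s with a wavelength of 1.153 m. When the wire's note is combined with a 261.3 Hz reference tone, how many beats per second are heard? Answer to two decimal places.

6.00 Hz

Source frequency f = v/λ = 308.2/1.153 = 267.3027 Hz.
f_beat = |267.3027 − 261.3| = 6.00 Hz.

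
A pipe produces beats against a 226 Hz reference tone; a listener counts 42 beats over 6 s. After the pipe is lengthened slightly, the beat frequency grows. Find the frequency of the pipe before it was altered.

219 Hz

Beat frequency = 42/6 = 7 Hz.
|f − 226| = 7, so the pipe was at either 219 Hz or 233 Hz.
A longer pipe has a lower fundamental; the adjustment lowers the pipe's frequency.
The beat rate rose, so the adjustment moved the pipe further from 226 Hz — it was already below the reference.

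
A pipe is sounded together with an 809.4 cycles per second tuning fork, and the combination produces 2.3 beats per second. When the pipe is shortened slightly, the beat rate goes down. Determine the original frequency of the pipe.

|f − 809.4| = 2.3, so the pipe was at either 807.1 Hz or 811.7 Hz.
A shorter pipe has a higher fundamental; the adjustment raises the pipe's frequency.
The beat rate fell, so the adjustment moved the pipe toward 809.4 Hz — it must have started below the reference.

807.1 Hz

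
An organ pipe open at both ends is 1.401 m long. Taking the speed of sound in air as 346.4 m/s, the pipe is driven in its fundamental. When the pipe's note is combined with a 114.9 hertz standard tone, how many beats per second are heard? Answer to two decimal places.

Open pipe: f_n = n·v/(2L) = 1·346.4/(2·1.401) = 123.6260 Hz.
f_beat = |123.6260 − 114.9| = 8.73 Hz.

8.73 Hz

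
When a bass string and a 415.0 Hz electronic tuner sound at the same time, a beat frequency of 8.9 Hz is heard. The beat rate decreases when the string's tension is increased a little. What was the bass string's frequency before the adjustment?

|f − 415.0| = 8.9, so the bass string was at either 406.1 Hz or 423.9 Hz.
Higher tension means higher frequency; the adjustment raises the bass string's frequency.
The beat rate fell, so the adjustment moved the bass string toward 415.0 Hz — it must have started below the reference.

406.1 Hz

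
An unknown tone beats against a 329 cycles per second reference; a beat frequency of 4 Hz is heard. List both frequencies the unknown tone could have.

|f − 329| = 4, so f = 329 ± 4.

325 Hz or 333 Hz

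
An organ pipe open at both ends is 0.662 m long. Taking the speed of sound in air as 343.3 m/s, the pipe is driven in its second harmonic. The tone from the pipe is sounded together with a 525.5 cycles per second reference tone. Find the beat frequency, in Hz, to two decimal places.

Open pipe: f_n = n·v/(2L) = 2·343.3/(2·0.662) = 518.5801 Hz.
f_beat = |518.5801 − 525.5| = 6.92 Hz.

6.92 Hz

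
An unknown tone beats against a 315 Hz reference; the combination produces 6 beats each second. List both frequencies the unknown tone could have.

309 Hz or 321 Hz

|f − 315| = 6, so f = 315 ± 6.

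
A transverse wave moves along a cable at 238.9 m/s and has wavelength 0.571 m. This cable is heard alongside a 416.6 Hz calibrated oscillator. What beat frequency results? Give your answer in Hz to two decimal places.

Source frequency f = v/λ = 238.9/0.571 = 418.3888 Hz.
f_beat = |418.3888 − 416.6| = 1.79 Hz.

1.79 Hz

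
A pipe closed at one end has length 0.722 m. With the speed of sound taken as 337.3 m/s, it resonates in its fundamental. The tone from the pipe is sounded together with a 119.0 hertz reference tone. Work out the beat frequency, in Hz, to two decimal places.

Closed pipe (odd harmonics): f_n = n·v/(4L) = 1·337.3/(4·0.722) = 116.7936 Hz.
f_beat = |116.7936 − 119.0| = 2.21 Hz.

2.21 Hz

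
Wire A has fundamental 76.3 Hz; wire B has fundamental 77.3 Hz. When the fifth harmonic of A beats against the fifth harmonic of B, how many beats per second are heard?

Fifth harmonic of the first: 5·76.3 = 381.5 Hz.
Fifth harmonic of the second: 5·77.3 = 386.5 Hz.
f_beat = |381.5 − 386.5| = 5.0 Hz.

5.0 Hz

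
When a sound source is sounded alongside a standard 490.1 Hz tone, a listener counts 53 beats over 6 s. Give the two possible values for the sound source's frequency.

Beat frequency = 53/6 = 8.8333 Hz.
|f − 490.1| = 8.8333, so f = 490.1 ± 8.8333.

481.2667 Hz or 498.9333 Hz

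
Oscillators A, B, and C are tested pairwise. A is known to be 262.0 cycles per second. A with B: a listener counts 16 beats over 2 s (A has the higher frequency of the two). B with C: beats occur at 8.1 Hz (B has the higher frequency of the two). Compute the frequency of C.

245.9 Hz

A–B: Beat frequency = 16/2 = 8 Hz.
B is below A, so f_B = 262.0 − 8 = 254 Hz.
C is below B, so f_C = 254 − 8.1 = 245.9 Hz.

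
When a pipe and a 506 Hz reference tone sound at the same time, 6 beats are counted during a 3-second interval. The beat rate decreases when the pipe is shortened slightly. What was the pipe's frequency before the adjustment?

504 Hz

Beat frequency = 6/3 = 2 Hz.
|f − 506| = 2, so the pipe was at either 504 Hz or 508 Hz.
A shorter pipe has a higher fundamental; the adjustment raises the pipe's frequency.
The beat rate fell, so the adjustment moved the pipe toward 506 Hz — it must have started below the reference.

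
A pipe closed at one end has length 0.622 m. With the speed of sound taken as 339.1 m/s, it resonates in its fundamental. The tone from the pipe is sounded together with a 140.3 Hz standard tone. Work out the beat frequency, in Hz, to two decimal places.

Closed pipe (odd harmonics): f_n = n·v/(4L) = 1·339.1/(4·0.622) = 136.2942 Hz.
f_beat = |136.2942 − 140.3| = 4.01 Hz.

4.01 Hz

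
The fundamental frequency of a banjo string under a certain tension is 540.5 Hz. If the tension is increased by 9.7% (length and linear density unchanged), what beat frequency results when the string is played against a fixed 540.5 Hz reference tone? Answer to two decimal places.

25.61 Hz

For a string, f ∝ √T, so the new frequency is 540.5·√1.097 = 566.1076 Hz.
f_beat = |566.1076 − 540.5| = 25.61 Hz.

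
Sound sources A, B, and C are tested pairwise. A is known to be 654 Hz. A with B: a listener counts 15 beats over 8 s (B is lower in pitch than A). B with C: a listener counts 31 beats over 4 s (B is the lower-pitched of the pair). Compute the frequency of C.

659.875 Hz

A–B: Beat frequency = 15/8 = 1.875 Hz.
B is below A, so f_B = 654 − 1.875 = 652.125 Hz.
B–C: Beat frequency = 31/4 = 7.75 Hz.
C is above B, so f_C = 652.125 + 7.75 = 659.875 Hz.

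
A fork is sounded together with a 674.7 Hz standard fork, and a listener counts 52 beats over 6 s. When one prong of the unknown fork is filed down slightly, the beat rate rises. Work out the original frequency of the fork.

Beat frequency = 52/6 = 8.6667 Hz.
|f − 674.7| = 8.6667, so the fork was at either 666.0333 Hz or 683.3667 Hz.
Filing a prong removes mass and raises the fork's frequency; the adjustment raises the fork's frequency.
The beat rate rose, so the adjustment moved the fork further from 674.7 Hz — it was already above the reference.

683.3667 Hz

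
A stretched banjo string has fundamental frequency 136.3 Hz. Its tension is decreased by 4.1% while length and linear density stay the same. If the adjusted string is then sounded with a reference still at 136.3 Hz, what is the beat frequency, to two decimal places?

For a string, f ∝ √T, so the new frequency is 136.3·√0.959 = 133.4766 Hz.
f_beat = |133.4766 − 136.3| = 2.82 Hz.

2.82 Hz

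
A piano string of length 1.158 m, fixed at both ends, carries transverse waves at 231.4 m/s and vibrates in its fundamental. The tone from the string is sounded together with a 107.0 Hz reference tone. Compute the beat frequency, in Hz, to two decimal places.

For a string fixed at both ends, f_n = n·v/(2L) = 1·231.4/(2·1.158) = 99.9136 Hz.
f_beat = |99.9136 − 107.0| = 7.09 Hz.

7.09 Hz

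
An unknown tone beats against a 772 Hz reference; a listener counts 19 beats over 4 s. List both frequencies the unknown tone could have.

767.25 Hz or 776.75 Hz

Beat frequency = 19/4 = 4.75 Hz.
|f − 772| = 4.75, so f = 772 ± 4.75.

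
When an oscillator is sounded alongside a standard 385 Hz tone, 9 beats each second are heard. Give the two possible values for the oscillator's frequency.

376 Hz or 394 Hz

|f − 385| = 9, so f = 385 ± 9.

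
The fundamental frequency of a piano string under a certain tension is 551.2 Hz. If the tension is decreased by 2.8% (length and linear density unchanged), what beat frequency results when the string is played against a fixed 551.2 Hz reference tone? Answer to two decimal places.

7.77 Hz

For a string, f ∝ √T, so the new frequency is 551.2·√0.972 = 543.4284 Hz.
f_beat = |543.4284 − 551.2| = 7.77 Hz.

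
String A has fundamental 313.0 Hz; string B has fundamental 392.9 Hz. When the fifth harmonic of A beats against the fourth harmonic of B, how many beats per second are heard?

6.6 Hz

Fifth harmonic of the first: 5·313.0 = 1565.0 Hz.
Fourth harmonic of the second: 4·392.9 = 1571.6 Hz.
f_beat = |1565.0 − 1571.6| = 6.6 Hz.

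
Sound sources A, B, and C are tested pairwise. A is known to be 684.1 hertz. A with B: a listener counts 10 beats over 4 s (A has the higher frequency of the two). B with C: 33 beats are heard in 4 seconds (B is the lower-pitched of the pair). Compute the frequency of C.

A–B: Beat frequency = 10/4 = 2.5 Hz.
B is below A, so f_B = 684.1 − 2.5 = 681.6 Hz.
B–C: Beat frequency = 33/4 = 8.25 Hz.
C is above B, so f_C = 681.6 + 8.25 = 689.85 Hz.

689.85 Hz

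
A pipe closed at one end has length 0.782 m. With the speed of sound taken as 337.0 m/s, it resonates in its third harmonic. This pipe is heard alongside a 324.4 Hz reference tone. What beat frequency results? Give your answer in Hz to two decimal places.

1.19 Hz

Closed pipe (odd harmonics): f_n = n·v/(4L) = 3·337.0/(4·0.782) = 323.2097 Hz.
f_beat = |323.2097 − 324.4| = 1.19 Hz.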